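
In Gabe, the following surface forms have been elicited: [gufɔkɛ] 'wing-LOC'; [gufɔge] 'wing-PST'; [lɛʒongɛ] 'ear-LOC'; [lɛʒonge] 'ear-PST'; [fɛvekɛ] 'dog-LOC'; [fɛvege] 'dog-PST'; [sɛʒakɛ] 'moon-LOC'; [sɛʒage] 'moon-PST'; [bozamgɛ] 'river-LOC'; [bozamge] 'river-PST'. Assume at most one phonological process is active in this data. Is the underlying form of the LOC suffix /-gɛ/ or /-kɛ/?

The LOC suffix surfaces as [-gɛ] and [-kɛ], depending on the final segment of the stem.
By contrast the PST suffix keeps its initial [g] throughout — that segment must be underlying.
The LOC suffix is therefore /-kɛ/ underlyingly, with post-nasal voicing: voiceless stops become voiced after a nasal.

/-kɛ/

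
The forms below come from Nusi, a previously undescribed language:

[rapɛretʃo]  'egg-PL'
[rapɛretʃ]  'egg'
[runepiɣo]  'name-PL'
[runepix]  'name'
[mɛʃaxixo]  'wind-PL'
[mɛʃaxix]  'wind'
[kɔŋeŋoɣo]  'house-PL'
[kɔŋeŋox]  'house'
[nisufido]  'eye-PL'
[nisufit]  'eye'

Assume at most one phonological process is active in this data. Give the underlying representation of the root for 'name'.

/runepiɣ/

In [runepiɣo] and [runepix] the final segment of 'name' alternates: [ɣ] ~ [x].
If /x/ were underlying and a rule turned it into [ɣ] before the PL suffix, 'wind' would also alternate; but it has [x] in both [mɛʃaxixo] and [mɛʃaxix].
Therefore /ɣ/ is basic and [x] is derived by word-final obstruent devoicing (voiced obstruents become voiceless word-finally).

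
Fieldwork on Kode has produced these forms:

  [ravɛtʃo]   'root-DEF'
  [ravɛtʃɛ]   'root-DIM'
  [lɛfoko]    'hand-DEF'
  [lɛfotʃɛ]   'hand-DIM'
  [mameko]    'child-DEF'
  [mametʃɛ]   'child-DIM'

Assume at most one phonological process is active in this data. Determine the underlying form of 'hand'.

/lɛfok/

'hand' shows [k] ~ [tʃ] at the end of the stem ([lɛfoko] vs [lɛfotʃɛ]).
If /tʃ/ were underlying and a rule turned it into [k] before the DEF suffix, 'root' would also alternate; but it has [tʃ] in both [ravɛtʃo] and [ravɛtʃɛ].
Therefore /k/ is basic and [tʃ] is derived by palatalization before a front vowel (/k/ becomes palato-alveolar [tʃ] before a front vowel).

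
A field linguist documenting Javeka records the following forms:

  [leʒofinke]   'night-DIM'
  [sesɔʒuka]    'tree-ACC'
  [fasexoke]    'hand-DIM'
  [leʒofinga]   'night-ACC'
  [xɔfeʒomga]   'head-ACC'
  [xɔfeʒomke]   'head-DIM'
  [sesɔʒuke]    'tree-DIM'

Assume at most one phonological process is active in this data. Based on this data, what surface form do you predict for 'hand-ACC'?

[fasexoka]

The ACC suffix surfaces as [-ga] and [-ka], depending on the final segment of the stem.
The DIM suffix, which begins with [k], is invariant after every stem; so [k] is not altered by any rule here.
The ACC suffix is therefore /-ga/ underlyingly, with post-vocalic devoicing: voiced stops become voiceless after a vowel.
After 'hand', which ends in a vowel, the suffix surfaces as [-ka], giving [fasexoka].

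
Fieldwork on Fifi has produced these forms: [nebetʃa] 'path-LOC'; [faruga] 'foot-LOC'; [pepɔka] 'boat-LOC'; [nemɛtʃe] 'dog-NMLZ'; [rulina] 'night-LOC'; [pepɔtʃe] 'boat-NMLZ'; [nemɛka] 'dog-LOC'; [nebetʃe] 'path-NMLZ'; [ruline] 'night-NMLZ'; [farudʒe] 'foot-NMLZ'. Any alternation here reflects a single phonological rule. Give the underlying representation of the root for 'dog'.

In [nemɛtʃe] and [nemɛka] the final segment of 'dog' alternates: [tʃ] ~ [k].
Compare 'path', with invariant [tʃ] in [nebetʃe] and [nebetʃa]: an analysis with underlying /tʃ/ and a rule producing [k] before the LOC suffix would wrongly predict alternation here too.
Therefore /k/ is basic and [tʃ] is derived by palatalization before a front vowel (/k/ and /g/ become palato-alveolar [tʃ] and [dʒ] before a front vowel).
Hence 'dog' is /nemɛk/ underlyingly.

/nemɛk/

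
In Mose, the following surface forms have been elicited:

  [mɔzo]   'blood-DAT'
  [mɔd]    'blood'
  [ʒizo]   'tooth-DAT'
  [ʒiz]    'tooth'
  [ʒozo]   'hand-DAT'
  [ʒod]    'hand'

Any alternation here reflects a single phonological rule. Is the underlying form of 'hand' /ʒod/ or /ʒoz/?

/ʒod/

'hand' shows [z] ~ [d] at the end of the stem ([ʒozo] vs [ʒod]).
The stem 'tooth' ([ʒizo], [ʒiz]) shows [z] unchanged in both environments, so [z] cannot be basic with [d] derived in isolation.
The alternation reflects intervocalic spirantization: voiced stops become fricatives between vowels. /d/ is underlying.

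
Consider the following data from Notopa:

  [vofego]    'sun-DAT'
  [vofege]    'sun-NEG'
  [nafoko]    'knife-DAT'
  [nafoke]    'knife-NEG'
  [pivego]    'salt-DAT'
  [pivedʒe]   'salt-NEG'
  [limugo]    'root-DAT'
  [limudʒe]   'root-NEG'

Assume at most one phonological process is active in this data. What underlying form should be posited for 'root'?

/limudʒ/

The root 'root' surfaces as [limugo] and [limudʒe], with a stem-final [g] ~ [dʒ] alternation.
But 'sun' keeps [g] in both environments ([vofego], [vofege]), so there is no rule changing /g/ to [dʒ] before the NEG suffix.
The alternation reflects depalatalization: palato-alveolar /dʒ/ becomes [g] when no front vowel follows. /dʒ/ is underlying.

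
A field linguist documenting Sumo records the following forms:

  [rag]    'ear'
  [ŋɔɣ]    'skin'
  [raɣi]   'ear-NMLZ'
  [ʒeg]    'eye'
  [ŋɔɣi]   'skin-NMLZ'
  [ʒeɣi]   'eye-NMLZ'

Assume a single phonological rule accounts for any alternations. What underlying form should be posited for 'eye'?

In [ʒeg] and [ʒeɣi] the final segment of 'eye' alternates: [g] ~ [ɣ].
If /ɣ/ were underlying and a rule turned it into [g] in isolation, 'skin' would also alternate; but it has [ɣ] in both [ŋɔɣ] and [ŋɔɣi].
The alternation reflects intervocalic spirantization: voiced stops become fricatives between vowels. /g/ is underlying.

/ʒeg/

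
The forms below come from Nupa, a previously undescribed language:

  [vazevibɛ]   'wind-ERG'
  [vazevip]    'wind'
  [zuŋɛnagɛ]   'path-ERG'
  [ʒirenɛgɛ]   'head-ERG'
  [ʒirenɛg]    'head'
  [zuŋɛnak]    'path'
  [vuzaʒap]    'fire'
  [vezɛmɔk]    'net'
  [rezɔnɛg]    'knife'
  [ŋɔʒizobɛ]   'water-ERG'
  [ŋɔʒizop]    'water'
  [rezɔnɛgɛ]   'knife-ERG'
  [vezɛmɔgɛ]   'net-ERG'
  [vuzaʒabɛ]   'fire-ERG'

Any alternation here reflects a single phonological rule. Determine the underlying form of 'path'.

/zuŋɛnak/

The root 'path' surfaces as [zuŋɛnagɛ] and [zuŋɛnak], with a stem-final [g] ~ [k] alternation.
But 'head' keeps [g] in both environments ([ʒirenɛgɛ], [ʒirenɛg]), so there is no rule changing /g/ to [k] in isolation.
The underlying segment must be /k/; voiceless stops become voiced between vowels, yielding [g] there.
So 'path' = /zuŋɛnak/.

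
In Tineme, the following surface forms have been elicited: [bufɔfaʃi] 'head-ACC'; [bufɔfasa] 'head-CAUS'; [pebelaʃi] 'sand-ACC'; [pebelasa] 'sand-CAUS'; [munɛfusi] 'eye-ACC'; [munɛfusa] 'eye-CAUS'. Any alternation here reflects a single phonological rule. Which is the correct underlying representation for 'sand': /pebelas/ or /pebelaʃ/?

The stem for 'sand' ends in [ʃ] in [pebelaʃi] but [s] in [pebelasa].
But 'eye' keeps [s] in both environments ([munɛfusi], [munɛfusa]), so there is no rule changing /s/ to [ʃ] before the ACC suffix.
The underlying segment must be /ʃ/; palato-alveolar /ʃ/ becomes [s] when no front vowel follows, yielding [s] there.

/pebelaʃ/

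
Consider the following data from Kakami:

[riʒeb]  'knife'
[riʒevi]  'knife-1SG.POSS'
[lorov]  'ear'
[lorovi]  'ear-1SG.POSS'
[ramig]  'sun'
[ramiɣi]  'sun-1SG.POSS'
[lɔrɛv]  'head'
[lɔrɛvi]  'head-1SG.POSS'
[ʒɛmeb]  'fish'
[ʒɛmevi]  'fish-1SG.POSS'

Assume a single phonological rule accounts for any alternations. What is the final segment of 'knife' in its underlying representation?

The stem for 'knife' ends in [b] in [riʒeb] but [v] in [riʒevi].
Compare 'ear', with invariant [v] in [lorov] and [lorovi]: an analysis with underlying /v/ and a rule producing [b] in isolation would wrongly predict alternation here too.
So /b/ is underlying, and a rule of intervocalic spirantization — voiced stops become fricatives between vowels — gives [v].

/b/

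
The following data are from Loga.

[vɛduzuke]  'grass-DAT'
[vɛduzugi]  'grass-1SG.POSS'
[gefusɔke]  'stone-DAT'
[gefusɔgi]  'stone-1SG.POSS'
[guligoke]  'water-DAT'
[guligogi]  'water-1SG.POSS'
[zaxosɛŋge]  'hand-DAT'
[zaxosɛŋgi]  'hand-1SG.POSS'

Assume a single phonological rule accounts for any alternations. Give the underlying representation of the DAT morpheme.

The DAT suffix surfaces as [-ge] and [-ke], depending on the final segment of the stem.
By contrast the 1SG.POSS suffix keeps its initial [g] throughout — that segment must be underlying.
The DAT suffix is therefore /-ke/ underlyingly, with post-nasal voicing: voiceless stops become voiced after a nasal.

/-ke/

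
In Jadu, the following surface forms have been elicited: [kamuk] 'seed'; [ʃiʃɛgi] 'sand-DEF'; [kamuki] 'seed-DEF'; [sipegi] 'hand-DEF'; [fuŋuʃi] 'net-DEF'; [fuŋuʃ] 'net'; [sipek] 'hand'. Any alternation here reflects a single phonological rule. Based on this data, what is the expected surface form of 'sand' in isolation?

The stem for 'hand' ends in [k] in [sipek] but [g] in [sipegi].
The stem 'seed' ([kamuk], [kamuki]) shows [k] unchanged in both environments, so [k] cannot be basic with [g] derived before the DEF suffix.
The underlying segment must be /g/; voiced obstruents become voiceless word-finally, yielding [k] there.
From [ʃiʃɛgi] the stem 'sand' is /ʃiʃɛg/; word-finally this yields [ʃiʃɛk].

[ʃiʃɛk]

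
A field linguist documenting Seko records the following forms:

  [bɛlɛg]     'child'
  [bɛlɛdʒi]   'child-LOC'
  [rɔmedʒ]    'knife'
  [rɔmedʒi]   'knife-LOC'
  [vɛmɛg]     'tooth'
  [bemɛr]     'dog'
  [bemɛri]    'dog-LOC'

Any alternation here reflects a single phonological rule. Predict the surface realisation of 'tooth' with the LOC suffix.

[vɛmɛdʒi]

The root 'child' surfaces as [bɛlɛg] and [bɛlɛdʒi], with a stem-final [g] ~ [dʒ] alternation.
But 'knife' keeps [dʒ] in both environments ([rɔmedʒ], [rɔmedʒi]), so there is no rule changing /dʒ/ to [g] in isolation.
Therefore /g/ is basic and [dʒ] is derived by palatalization before a front vowel (/g/ becomes palato-alveolar [dʒ] before a front vowel).
The one attested form of 'tooth', [vɛmɛg], shows underlying /vɛmɛg/. Applying the same rule before a front vowel gives [vɛmɛdʒi].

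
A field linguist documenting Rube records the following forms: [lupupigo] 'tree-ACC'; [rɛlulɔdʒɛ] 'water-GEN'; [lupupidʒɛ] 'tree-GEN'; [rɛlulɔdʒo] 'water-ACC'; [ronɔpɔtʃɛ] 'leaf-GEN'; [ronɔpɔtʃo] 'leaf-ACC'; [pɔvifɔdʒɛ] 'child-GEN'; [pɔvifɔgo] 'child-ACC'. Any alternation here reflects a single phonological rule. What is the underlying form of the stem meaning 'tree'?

In [lupupigo] and [lupupidʒɛ] the final segment of 'tree' alternates: [g] ~ [dʒ].
If /dʒ/ were underlying and a rule turned it into [g] before the ACC suffix, 'water' would also alternate; but it has [dʒ] in both [rɛlulɔdʒo] and [rɛlulɔdʒɛ].
So /g/ is underlying, and a rule of palatalization before a front vowel — /g/ becomes palato-alveolar [dʒ] before a front vowel — gives [dʒ].

/lupupig/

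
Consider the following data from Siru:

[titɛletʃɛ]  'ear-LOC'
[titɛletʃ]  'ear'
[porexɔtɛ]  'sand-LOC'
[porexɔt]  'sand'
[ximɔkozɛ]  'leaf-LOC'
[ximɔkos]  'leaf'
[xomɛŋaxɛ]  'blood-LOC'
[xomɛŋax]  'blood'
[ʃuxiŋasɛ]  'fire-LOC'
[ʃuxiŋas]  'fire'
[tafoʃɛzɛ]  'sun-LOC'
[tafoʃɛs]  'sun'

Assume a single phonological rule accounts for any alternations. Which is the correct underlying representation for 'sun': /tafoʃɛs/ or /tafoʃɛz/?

/tafoʃɛz/

The root 'sun' surfaces as [tafoʃɛzɛ] and [tafoʃɛs], with a stem-final [z] ~ [s] alternation.
If /s/ were underlying and a rule turned it into [z] before the LOC suffix, 'fire' would also alternate; but it has [s] in both [ʃuxiŋasɛ] and [ʃuxiŋas].
So /z/ is underlying, and a rule of word-final obstruent devoicing — voiced obstruents become voiceless word-finally — gives [s].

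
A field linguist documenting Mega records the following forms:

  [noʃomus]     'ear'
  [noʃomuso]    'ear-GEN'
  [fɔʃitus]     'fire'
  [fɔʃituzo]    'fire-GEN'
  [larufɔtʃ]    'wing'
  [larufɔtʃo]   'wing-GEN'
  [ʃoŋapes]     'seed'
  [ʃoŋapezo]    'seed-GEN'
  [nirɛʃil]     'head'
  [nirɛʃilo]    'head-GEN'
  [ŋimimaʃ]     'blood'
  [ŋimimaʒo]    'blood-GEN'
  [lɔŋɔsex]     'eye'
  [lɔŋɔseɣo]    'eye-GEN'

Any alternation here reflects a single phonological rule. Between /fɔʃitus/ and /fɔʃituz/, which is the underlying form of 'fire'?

'fire' shows [s] ~ [z] at the end of the stem ([fɔʃitus] vs [fɔʃituzo]).
But 'ear' keeps [s] in both environments ([noʃomus], [noʃomuso]), so there is no rule changing /s/ to [z] before the GEN suffix.
Therefore /z/ is basic and [s] is derived by word-final obstruent devoicing (voiced obstruents become voiceless word-finally).

/fɔʃituz/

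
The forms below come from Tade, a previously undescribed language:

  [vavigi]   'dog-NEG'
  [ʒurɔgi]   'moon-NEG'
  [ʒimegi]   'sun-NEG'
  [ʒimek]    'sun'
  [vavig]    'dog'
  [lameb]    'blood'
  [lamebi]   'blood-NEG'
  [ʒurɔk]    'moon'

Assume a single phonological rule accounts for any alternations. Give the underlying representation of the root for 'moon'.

/ʒurɔk/

In [ʒurɔgi] and [ʒurɔk] the final segment of 'moon' alternates: [g] ~ [k].
But 'dog' keeps [g] in both environments ([vavigi], [vavig]), so there is no rule changing /g/ to [k] in isolation.
The alternation reflects intervocalic voicing: voiceless stops become voiced between vowels. /k/ is underlying.
The underlying form of 'moon' is therefore /ʒurɔk/.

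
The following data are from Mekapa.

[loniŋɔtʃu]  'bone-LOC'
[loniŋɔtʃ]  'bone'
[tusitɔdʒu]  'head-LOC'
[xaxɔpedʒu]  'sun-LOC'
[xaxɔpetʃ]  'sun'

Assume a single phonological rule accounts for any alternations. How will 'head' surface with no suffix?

The stem for 'sun' ends in [dʒ] in [xaxɔpedʒu] but [tʃ] in [xaxɔpetʃ].
If /tʃ/ were underlying and a rule turned it into [dʒ] before the LOC suffix, 'bone' would also alternate; but it has [tʃ] in both [loniŋɔtʃu] and [loniŋɔtʃ].
Therefore /dʒ/ is basic and [tʃ] is derived by word-final obstruent devoicing (voiced obstruents become voiceless word-finally).
The one attested form of 'head', [tusitɔdʒu], shows underlying /tusitɔdʒ/. Applying the same rule word-finally gives [tusitɔtʃ].

[tusitɔtʃ]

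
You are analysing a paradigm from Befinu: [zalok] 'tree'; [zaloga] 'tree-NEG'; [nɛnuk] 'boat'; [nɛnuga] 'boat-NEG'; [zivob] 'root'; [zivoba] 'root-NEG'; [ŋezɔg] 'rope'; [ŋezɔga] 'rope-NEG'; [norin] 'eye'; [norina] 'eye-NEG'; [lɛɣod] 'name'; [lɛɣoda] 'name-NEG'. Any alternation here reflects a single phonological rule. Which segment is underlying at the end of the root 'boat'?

In [nɛnuk] and [nɛnuga] the final segment of 'boat' alternates: [k] ~ [g].
Compare 'rope', with invariant [g] in [ŋezɔg] and [ŋezɔga]: an analysis with underlying /g/ and a rule producing [k] in isolation would wrongly predict alternation here too.
The alternation reflects intervocalic voicing: voiceless stops become voiced between vowels. /k/ is underlying.

/k/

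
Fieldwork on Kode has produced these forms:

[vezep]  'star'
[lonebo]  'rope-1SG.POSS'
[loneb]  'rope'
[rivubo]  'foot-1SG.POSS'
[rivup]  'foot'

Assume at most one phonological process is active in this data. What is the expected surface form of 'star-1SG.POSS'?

[vezebo]

The stem for 'foot' ends in [b] in [rivubo] but [p] in [rivup].
The stem 'rope' ([lonebo], [loneb]) shows [b] unchanged in both environments, so [b] cannot be basic with [p] derived in isolation.
Therefore /p/ is basic and [b] is derived by intervocalic voicing (voiceless stops become voiced between vowels).
The one attested form of 'star', [vezep], shows underlying /vezep/. Applying the same rule between vowels gives [vezebo].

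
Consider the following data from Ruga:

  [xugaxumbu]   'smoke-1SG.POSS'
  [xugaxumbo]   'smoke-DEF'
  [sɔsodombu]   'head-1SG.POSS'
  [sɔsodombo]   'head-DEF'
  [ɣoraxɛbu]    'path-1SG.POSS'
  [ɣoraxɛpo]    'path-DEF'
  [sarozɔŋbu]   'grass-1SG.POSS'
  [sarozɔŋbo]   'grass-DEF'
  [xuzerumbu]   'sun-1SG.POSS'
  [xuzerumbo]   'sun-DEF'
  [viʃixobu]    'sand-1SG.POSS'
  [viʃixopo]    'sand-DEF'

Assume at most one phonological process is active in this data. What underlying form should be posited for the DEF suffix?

The DEF suffix surfaces as [-bo] and [-po], depending on the final segment of the stem.
The 1SG.POSS suffix, which begins with [b], is invariant after every stem; so [b] is not altered by any rule here.
The DEF suffix is therefore /-po/ underlyingly, with post-nasal voicing: voiceless stops become voiced after a nasal.

/-po/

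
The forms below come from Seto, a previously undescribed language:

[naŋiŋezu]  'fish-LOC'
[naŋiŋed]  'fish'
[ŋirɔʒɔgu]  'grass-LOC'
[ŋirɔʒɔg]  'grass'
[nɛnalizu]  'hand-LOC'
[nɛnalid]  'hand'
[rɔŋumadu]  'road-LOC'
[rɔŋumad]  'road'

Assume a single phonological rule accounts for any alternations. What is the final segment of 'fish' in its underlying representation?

/z/

The root 'fish' surfaces as [naŋiŋezu] and [naŋiŋed], with a stem-final [z] ~ [d] alternation.
The stem 'road' ([rɔŋumadu], [rɔŋumad]) shows [d] unchanged in both environments, so [d] cannot be basic with [z] derived before the LOC suffix.
So /z/ is underlying, and a rule of word-final hardening — voiced fricatives become stops word-finally — gives [d].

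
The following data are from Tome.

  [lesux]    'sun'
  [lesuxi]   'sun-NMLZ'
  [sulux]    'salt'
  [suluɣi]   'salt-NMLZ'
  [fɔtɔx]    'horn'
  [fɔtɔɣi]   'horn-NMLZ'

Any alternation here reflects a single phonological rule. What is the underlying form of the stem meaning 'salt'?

/suluɣ/

'salt' shows [x] ~ [ɣ] at the end of the stem ([sulux] vs [suluɣi]).
But 'sun' keeps [x] in both environments ([lesux], [lesuxi]), so there is no rule changing /x/ to [ɣ] before the NMLZ suffix.
Therefore /ɣ/ is basic and [x] is derived by word-final obstruent devoicing (voiced obstruents become voiceless word-finally).
The underlying form of 'salt' is therefore /suluɣ/.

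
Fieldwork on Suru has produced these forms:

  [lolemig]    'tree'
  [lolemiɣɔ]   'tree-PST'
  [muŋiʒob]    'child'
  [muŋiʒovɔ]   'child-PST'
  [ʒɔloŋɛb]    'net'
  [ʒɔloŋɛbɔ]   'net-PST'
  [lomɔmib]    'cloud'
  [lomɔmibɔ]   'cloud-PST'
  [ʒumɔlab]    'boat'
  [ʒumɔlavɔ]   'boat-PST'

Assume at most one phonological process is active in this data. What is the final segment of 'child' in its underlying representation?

/v/

The root 'child' surfaces as [muŋiʒob] and [muŋiʒovɔ], with a stem-final [b] ~ [v] alternation.
But 'net' keeps [b] in both environments ([ʒɔloŋɛb], [ʒɔloŋɛbɔ]), so there is no rule changing /b/ to [v] before the PST suffix.
So /v/ is underlying, and a rule of word-final hardening — voiced fricatives become stops word-finally — gives [b].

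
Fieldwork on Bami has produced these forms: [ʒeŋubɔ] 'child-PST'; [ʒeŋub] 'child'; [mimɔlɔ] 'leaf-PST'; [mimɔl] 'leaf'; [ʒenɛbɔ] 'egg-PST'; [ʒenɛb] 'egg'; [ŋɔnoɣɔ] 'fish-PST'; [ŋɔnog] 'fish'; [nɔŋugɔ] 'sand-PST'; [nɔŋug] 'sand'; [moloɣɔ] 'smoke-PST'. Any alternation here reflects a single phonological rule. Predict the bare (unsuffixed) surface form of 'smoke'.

'fish' shows [ɣ] ~ [g] at the end of the stem ([ŋɔnoɣɔ] vs [ŋɔnog]).
Compare 'sand', with invariant [g] in [nɔŋugɔ] and [nɔŋug]: an analysis with underlying /g/ and a rule producing [ɣ] before the PST suffix would wrongly predict alternation here too.
The underlying segment must be /ɣ/; voiced fricatives become stops word-finally, yielding [g] there.
The one attested form of 'smoke', [moloɣɔ], shows underlying /moloɣ/. Applying the same rule word-finally gives [molog].

[molog]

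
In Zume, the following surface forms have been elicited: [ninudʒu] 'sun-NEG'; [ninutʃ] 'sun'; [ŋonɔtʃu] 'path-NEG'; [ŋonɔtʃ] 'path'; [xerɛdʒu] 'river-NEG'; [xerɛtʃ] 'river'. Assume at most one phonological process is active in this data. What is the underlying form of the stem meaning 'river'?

/xerɛdʒ/

In [xerɛdʒu] and [xerɛtʃ] the final segment of 'river' alternates: [dʒ] ~ [tʃ].
But 'path' keeps [tʃ] in both environments ([ŋonɔtʃu], [ŋonɔtʃ]), so there is no rule changing /tʃ/ to [dʒ] before the NEG suffix.
Therefore /dʒ/ is basic and [tʃ] is derived by word-final obstruent devoicing (voiced obstruents become voiceless word-finally).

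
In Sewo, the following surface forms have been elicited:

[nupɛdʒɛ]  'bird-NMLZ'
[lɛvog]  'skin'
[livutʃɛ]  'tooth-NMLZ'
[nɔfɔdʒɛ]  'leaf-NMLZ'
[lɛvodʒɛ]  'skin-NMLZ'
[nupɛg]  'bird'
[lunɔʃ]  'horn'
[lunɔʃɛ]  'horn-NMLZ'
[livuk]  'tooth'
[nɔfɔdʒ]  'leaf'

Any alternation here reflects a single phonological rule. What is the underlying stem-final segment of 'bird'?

/g/

In [nupɛdʒɛ] and [nupɛg] the final segment of 'bird' alternates: [dʒ] ~ [g].
But 'leaf' keeps [dʒ] in both environments ([nɔfɔdʒɛ], [nɔfɔdʒ]), so there is no rule changing /dʒ/ to [g] in isolation.
The alternation reflects palatalization before a front vowel: /k/ and /g/ become palato-alveolar [tʃ] and [dʒ] before a front vowel. /g/ is underlying.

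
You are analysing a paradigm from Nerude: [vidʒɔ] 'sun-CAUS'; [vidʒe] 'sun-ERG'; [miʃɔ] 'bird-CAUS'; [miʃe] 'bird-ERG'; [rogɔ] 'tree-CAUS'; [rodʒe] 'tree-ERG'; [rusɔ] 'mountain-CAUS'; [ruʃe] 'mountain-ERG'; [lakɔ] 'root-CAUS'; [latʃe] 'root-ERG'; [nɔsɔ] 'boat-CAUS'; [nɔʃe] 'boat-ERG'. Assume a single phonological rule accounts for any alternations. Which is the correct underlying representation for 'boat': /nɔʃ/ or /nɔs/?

/nɔs/

The root 'boat' surfaces as [nɔsɔ] and [nɔʃe], with a stem-final [s] ~ [ʃ] alternation.
The stem 'bird' ([miʃɔ], [miʃe]) shows [ʃ] unchanged in both environments, so [ʃ] cannot be basic with [s] derived before the CAUS suffix.
The alternation reflects palatalization before a front vowel: /k/, /g/ and /s/ become palato-alveolar [tʃ], [dʒ] and [ʃ] before a front vowel. /s/ is underlying.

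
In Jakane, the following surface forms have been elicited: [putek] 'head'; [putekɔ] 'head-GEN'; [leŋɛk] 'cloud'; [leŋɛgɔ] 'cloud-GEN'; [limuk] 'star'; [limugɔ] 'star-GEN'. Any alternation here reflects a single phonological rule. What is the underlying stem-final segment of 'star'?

'star' shows [k] ~ [g] at the end of the stem ([limuk] vs [limugɔ]).
The stem 'head' ([putek], [putekɔ]) shows [k] unchanged in both environments, so [k] cannot be basic with [g] derived before the GEN suffix.
Therefore /g/ is basic and [k] is derived by word-final obstruent devoicing (voiced obstruents become voiceless word-finally).

/g/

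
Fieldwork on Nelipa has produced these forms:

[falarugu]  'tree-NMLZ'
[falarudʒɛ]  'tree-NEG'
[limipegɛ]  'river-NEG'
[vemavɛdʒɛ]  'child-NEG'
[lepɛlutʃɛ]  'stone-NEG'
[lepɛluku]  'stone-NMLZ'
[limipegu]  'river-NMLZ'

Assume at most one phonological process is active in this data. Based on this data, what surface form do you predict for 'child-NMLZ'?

The stem for 'tree' ends in [dʒ] in [falarudʒɛ] but [g] in [falarugu].
Compare 'river', with invariant [g] in [limipegɛ] and [limipegu]: an analysis with underlying /g/ and a rule producing [dʒ] before the NEG suffix would wrongly predict alternation here too.
The underlying segment must be /dʒ/; palato-alveolar /tʃ/ and /dʒ/ become [k] and [g] when no front vowel follows, yielding [g] there.
The one attested form of 'child', [vemavɛdʒɛ], shows underlying /vemavɛdʒ/. Applying the same rule when no front vowel follows gives [vemavɛgu].

[vemavɛgu]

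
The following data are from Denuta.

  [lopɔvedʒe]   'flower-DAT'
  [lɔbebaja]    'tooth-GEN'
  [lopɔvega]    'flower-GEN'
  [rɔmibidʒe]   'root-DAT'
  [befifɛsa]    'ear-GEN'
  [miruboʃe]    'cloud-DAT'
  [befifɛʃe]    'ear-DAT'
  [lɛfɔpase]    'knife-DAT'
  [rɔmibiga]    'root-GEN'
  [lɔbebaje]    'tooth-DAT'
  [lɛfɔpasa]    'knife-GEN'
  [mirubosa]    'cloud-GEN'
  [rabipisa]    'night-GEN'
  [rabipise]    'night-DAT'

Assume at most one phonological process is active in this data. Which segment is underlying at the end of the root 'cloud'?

/ʃ/

'cloud' shows [s] ~ [ʃ] at the end of the stem ([mirubosa] vs [miruboʃe]).
But 'night' keeps [s] in both environments ([rabipisa], [rabipise]), so there is no rule changing /s/ to [ʃ] before the DAT suffix.
So /ʃ/ is underlying, and a rule of depalatalization — palato-alveolar /dʒ/ and /ʃ/ become [g] and [s] when no front vowel follows — gives [s].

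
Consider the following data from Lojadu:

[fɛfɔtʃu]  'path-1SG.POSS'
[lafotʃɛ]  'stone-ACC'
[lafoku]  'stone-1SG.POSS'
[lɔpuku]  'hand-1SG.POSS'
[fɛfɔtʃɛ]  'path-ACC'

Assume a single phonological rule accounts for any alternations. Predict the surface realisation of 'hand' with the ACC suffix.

'stone' shows [tʃ] ~ [k] at the end of the stem ([lafotʃɛ] vs [lafoku]).
The stem 'path' ([fɛfɔtʃɛ], [fɛfɔtʃu]) shows [tʃ] unchanged in both environments, so [tʃ] cannot be basic with [k] derived before the 1SG.POSS suffix.
Therefore /k/ is basic and [tʃ] is derived by palatalization before a front vowel (/k/ becomes palato-alveolar [tʃ] before a front vowel).
The one attested form of 'hand', [lɔpuku], shows underlying /lɔpuk/. Applying the same rule before a front vowel gives [lɔputʃɛ].

[lɔputʃɛ]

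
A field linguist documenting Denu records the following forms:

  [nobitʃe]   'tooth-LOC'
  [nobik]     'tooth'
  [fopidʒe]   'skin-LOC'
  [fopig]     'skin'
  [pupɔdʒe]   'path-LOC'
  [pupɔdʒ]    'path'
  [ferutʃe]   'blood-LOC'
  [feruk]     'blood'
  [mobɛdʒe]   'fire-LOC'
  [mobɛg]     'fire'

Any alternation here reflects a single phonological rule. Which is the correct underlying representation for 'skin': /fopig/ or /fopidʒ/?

/fopig/

The stem for 'skin' ends in [dʒ] in [fopidʒe] but [g] in [fopig].
The stem 'path' ([pupɔdʒe], [pupɔdʒ]) shows [dʒ] unchanged in both environments, so [dʒ] cannot be basic with [g] derived in isolation.
So /g/ is underlying, and a rule of palatalization before a front vowel — /k/ and /g/ become palato-alveolar [tʃ] and [dʒ] before a front vowel — gives [dʒ].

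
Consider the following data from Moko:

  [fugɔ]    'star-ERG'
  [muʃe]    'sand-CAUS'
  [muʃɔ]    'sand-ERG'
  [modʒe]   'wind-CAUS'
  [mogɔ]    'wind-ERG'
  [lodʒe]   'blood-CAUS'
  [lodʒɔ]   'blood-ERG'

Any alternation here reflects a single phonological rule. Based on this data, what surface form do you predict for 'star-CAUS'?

The stem for 'wind' ends in [dʒ] in [modʒe] but [g] in [mogɔ].
Compare 'blood', with invariant [dʒ] in [lodʒe] and [lodʒɔ]: an analysis with underlying /dʒ/ and a rule producing [g] before the ERG suffix would wrongly predict alternation here too.
The underlying segment must be /g/; /g/ becomes palato-alveolar [dʒ] before a front vowel, yielding [dʒ] there.
The one attested form of 'star', [fugɔ], shows underlying /fug/. Applying the same rule before a front vowel gives [fudʒe].

[fudʒe]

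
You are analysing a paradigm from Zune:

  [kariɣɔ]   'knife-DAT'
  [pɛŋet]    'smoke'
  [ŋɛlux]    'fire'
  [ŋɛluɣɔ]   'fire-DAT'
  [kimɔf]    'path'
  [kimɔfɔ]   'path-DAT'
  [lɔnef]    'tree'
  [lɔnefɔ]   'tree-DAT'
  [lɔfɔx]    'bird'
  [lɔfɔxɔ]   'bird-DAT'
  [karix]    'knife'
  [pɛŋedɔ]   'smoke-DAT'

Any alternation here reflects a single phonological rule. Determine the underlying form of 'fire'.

/ŋɛluɣ/

'fire' shows [ɣ] ~ [x] at the end of the stem ([ŋɛluɣɔ] vs [ŋɛlux]).
If /x/ were underlying and a rule turned it into [ɣ] before the DAT suffix, 'bird' would also alternate; but it has [x] in both [lɔfɔxɔ] and [lɔfɔx].
The underlying segment must be /ɣ/; voiced obstruents become voiceless word-finally, yielding [x] there.
So 'fire' = /ŋɛluɣ/.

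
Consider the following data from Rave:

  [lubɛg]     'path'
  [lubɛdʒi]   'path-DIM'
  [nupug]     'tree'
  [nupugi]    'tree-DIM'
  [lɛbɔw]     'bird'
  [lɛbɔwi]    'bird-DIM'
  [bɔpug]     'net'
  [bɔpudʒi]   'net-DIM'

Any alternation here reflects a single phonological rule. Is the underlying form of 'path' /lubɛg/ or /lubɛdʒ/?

The stem for 'path' ends in [g] in [lubɛg] but [dʒ] in [lubɛdʒi].
If /g/ were underlying and a rule turned it into [dʒ] before the DIM suffix, 'tree' would also alternate; but it has [g] in both [nupug] and [nupugi].
The alternation reflects depalatalization: palato-alveolar /dʒ/ becomes [g] when no front vowel follows. /dʒ/ is underlying.

/lubɛdʒ/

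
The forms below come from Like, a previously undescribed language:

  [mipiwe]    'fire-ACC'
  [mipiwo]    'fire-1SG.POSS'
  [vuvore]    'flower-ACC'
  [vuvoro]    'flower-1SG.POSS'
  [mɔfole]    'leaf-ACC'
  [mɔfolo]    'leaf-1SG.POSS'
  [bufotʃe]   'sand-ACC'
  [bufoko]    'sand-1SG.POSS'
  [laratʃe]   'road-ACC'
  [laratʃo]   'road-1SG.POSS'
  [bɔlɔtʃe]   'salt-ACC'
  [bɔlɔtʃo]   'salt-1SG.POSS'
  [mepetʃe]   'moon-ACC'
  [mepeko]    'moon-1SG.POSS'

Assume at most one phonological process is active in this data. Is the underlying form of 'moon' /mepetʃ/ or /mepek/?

/mepek/

In [mepetʃe] and [mepeko] the final segment of 'moon' alternates: [tʃ] ~ [k].
But 'salt' keeps [tʃ] in both environments ([bɔlɔtʃe], [bɔlɔtʃo]), so there is no rule changing /tʃ/ to [k] before the 1SG.POSS suffix.
Therefore /k/ is basic and [tʃ] is derived by palatalization before a front vowel (/k/ becomes palato-alveolar [tʃ] before a front vowel).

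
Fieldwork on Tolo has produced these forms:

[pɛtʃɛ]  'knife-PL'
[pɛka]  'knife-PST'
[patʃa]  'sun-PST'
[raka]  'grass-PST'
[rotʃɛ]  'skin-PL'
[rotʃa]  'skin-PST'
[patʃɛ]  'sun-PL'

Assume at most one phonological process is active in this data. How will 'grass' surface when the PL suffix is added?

[ratʃɛ]

In [pɛka] and [pɛtʃɛ] the final segment of 'knife' alternates: [k] ~ [tʃ].
But 'sun' keeps [tʃ] in both environments ([patʃa], [patʃɛ]), so there is no rule changing /tʃ/ to [k] before the PST suffix.
So /k/ is underlying, and a rule of palatalization before a front vowel — /k/ becomes palato-alveolar [tʃ] before a front vowel — gives [tʃ].
The one attested form of 'grass', [raka], shows underlying /rak/. Applying the same rule before a front vowel gives [ratʃɛ].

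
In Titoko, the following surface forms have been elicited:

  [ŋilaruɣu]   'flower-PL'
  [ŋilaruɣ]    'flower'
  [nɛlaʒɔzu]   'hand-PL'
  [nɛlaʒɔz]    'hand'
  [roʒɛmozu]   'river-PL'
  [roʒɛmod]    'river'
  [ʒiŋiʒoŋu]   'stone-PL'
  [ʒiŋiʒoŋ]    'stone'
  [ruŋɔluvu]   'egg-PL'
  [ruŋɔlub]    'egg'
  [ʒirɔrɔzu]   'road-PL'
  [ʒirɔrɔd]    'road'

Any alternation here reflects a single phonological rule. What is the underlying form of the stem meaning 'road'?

In [ʒirɔrɔzu] and [ʒirɔrɔd] the final segment of 'road' alternates: [z] ~ [d].
Compare 'hand', with invariant [z] in [nɛlaʒɔzu] and [nɛlaʒɔz]: an analysis with underlying /z/ and a rule producing [d] in isolation would wrongly predict alternation here too.
So /d/ is underlying, and a rule of intervocalic spirantization — voiced stops become fricatives between vowels — gives [z].

/ʒirɔrɔd/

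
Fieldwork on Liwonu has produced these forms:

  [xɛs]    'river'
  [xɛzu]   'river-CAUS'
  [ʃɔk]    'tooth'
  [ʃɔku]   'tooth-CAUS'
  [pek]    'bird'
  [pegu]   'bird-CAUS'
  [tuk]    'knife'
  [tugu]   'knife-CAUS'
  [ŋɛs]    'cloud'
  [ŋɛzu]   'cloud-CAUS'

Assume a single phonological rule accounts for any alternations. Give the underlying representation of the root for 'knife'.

The root 'knife' surfaces as [tuk] and [tugu], with a stem-final [k] ~ [g] alternation.
Compare 'tooth', with invariant [k] in [ʃɔk] and [ʃɔku]: an analysis with underlying /k/ and a rule producing [g] before the CAUS suffix would wrongly predict alternation here too.
Therefore /g/ is basic and [k] is derived by word-final obstruent devoicing (voiced obstruents become voiceless word-finally).

/tug/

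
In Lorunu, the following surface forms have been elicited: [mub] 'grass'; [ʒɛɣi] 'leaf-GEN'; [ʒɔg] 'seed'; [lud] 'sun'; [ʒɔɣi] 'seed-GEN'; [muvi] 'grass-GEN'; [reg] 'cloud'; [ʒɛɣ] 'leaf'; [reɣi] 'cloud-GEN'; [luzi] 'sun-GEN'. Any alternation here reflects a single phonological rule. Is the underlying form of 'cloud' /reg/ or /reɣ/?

The stem for 'cloud' ends in [ɣ] in [reɣi] but [g] in [reg].
Compare 'leaf', with invariant [ɣ] in [ʒɛɣi] and [ʒɛɣ]: an analysis with underlying /ɣ/ and a rule producing [g] in isolation would wrongly predict alternation here too.
The underlying segment must be /g/; voiced stops become fricatives between vowels, yielding [ɣ] there.

/reg/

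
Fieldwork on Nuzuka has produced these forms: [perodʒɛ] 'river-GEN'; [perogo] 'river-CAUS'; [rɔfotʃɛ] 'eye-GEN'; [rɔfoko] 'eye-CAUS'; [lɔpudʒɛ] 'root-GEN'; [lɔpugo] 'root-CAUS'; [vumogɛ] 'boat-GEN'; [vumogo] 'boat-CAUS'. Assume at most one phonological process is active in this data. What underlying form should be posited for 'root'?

In [lɔpudʒɛ] and [lɔpugo] the final segment of 'root' alternates: [dʒ] ~ [g].
Compare 'boat', with invariant [g] in [vumogɛ] and [vumogo]: an analysis with underlying /g/ and a rule producing [dʒ] before the GEN suffix would wrongly predict alternation here too.
So /dʒ/ is underlying, and a rule of depalatalization — palato-alveolar /tʃ/ and /dʒ/ become [k] and [g] when no front vowel follows — gives [g].

/lɔpudʒ/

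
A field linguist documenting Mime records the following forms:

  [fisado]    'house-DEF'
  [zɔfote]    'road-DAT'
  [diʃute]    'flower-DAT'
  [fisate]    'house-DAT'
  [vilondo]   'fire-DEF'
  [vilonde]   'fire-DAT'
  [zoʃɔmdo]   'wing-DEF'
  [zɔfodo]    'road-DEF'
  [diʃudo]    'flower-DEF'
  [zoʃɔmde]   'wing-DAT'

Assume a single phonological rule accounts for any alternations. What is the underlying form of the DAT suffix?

The DAT suffix surfaces as [-de] and [-te], depending on the final segment of the stem.
The DEF suffix, which begins with [d], is invariant after every stem; so [d] is not altered by any rule here.
So the underlying form is /-te/, and voiceless stops become voiced after a nasal.

/-te/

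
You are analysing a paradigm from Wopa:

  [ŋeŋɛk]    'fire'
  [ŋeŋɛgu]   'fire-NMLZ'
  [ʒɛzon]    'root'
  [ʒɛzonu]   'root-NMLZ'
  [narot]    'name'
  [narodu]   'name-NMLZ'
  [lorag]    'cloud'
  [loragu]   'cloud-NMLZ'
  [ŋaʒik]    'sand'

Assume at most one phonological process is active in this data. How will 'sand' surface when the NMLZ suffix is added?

[ŋaʒigu]

'fire' shows [k] ~ [g] at the end of the stem ([ŋeŋɛk] vs [ŋeŋɛgu]).
The stem 'cloud' ([lorag], [loragu]) shows [g] unchanged in both environments, so [g] cannot be basic with [k] derived in isolation.
So /k/ is underlying, and a rule of intervocalic voicing — voiceless stops become voiced between vowels — gives [g].
From [ŋaʒik] the stem 'sand' is /ŋaʒik/; between vowels this yields [ŋaʒigu].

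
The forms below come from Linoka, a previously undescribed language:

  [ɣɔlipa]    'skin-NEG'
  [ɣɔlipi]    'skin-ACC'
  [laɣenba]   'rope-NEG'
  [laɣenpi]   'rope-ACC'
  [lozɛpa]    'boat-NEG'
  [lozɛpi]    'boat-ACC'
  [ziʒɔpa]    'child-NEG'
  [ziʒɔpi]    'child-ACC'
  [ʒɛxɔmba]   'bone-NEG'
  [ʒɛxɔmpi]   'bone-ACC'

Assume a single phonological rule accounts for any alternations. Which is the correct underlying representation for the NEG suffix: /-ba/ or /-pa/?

/-ba/

The NEG suffix surfaces as [-ba] and [-pa], depending on the final segment of the stem.
By contrast the ACC suffix keeps its initial [p] throughout — that segment must be underlying.
The NEG suffix is therefore /-ba/ underlyingly, with post-vocalic devoicing: voiced stops become voiceless after a vowel.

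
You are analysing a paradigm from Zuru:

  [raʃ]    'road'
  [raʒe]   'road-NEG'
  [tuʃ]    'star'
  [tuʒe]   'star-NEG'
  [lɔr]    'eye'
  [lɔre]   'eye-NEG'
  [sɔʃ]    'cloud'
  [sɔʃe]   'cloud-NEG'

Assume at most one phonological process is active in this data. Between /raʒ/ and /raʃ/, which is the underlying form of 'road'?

/raʒ/

The root 'road' surfaces as [raʃ] and [raʒe], with a stem-final [ʃ] ~ [ʒ] alternation.
Compare 'cloud', with invariant [ʃ] in [sɔʃ] and [sɔʃe]: an analysis with underlying /ʃ/ and a rule producing [ʒ] before the NEG suffix would wrongly predict alternation here too.
Therefore /ʒ/ is basic and [ʃ] is derived by word-final obstruent devoicing (voiced obstruents become voiceless word-finally).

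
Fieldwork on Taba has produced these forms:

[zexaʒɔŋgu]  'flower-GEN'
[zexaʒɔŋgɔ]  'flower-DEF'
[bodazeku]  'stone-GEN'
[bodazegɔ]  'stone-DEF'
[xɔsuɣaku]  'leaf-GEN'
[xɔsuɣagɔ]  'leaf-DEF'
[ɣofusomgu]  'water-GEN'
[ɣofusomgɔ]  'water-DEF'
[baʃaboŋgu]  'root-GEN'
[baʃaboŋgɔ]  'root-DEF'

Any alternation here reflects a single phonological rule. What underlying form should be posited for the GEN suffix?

/-ku/

The GEN morpheme has two allomorphs, [-gu] and [-ku].
The DEF suffix, which begins with [g], is invariant after every stem; so [g] is not altered by any rule here.
The GEN suffix is therefore /-ku/ underlyingly, with post-nasal voicing: voiceless stops become voiced after a nasal.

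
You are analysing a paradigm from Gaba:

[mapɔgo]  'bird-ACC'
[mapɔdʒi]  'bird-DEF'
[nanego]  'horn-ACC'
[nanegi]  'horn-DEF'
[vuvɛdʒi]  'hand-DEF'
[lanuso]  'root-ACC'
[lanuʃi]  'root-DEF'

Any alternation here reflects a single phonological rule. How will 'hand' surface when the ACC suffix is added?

In [mapɔgo] and [mapɔdʒi] the final segment of 'bird' alternates: [g] ~ [dʒ].
If /g/ were underlying and a rule turned it into [dʒ] before the DEF suffix, 'horn' would also alternate; but it has [g] in both [nanego] and [nanegi].
So /dʒ/ is underlying, and a rule of depalatalization — palato-alveolar /dʒ/ and /ʃ/ become [g] and [s] when no front vowel follows — gives [g].
From [vuvɛdʒi] the stem 'hand' is /vuvɛdʒ/; when no front vowel follows this yields [vuvɛgo].

[vuvɛgo]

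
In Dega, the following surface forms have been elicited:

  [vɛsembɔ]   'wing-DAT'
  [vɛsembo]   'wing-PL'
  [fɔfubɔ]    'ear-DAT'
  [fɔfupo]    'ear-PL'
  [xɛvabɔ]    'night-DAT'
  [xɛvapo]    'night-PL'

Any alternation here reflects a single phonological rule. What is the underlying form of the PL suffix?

/-po/

The PL morpheme has two allomorphs, [-bo] and [-po].
By contrast the DAT suffix keeps its initial [b] throughout — that segment must be underlying.
The PL suffix is therefore /-po/ underlyingly, with post-nasal voicing: voiceless stops become voiced after a nasal.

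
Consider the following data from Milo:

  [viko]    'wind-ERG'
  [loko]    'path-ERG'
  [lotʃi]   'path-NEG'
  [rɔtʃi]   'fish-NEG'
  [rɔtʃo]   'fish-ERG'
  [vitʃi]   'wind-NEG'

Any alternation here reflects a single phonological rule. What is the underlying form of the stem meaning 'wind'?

/vik/

The root 'wind' surfaces as [vitʃi] and [viko], with a stem-final [tʃ] ~ [k] alternation.
The stem 'fish' ([rɔtʃi], [rɔtʃo]) shows [tʃ] unchanged in both environments, so [tʃ] cannot be basic with [k] derived before the ERG suffix.
The alternation reflects palatalization before a front vowel: /k/ becomes palato-alveolar [tʃ] before a front vowel. /k/ is underlying.
So 'wind' = /vik/.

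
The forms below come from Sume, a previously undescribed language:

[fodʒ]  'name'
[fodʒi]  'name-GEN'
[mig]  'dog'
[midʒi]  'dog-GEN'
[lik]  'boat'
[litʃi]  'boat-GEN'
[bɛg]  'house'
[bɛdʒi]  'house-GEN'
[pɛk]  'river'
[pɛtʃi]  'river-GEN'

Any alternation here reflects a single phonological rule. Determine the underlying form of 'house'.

In [bɛg] and [bɛdʒi] the final segment of 'house' alternates: [g] ~ [dʒ].
But 'name' keeps [dʒ] in both environments ([fodʒ], [fodʒi]), so there is no rule changing /dʒ/ to [g] in isolation.
The underlying segment must be /g/; /k/ and /g/ become palato-alveolar [tʃ] and [dʒ] before a front vowel, yielding [dʒ] there.

/bɛg/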